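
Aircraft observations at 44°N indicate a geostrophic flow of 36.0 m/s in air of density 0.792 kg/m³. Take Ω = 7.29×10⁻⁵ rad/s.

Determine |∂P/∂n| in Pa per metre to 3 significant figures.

2.89×10⁻³ Pa/m

Coriolis parameter at 44°N:
f = 2Ω sin φ = 2 × 7.29×10⁻⁵ × sin 44° = 1.01×10⁻⁴ s⁻¹
Geostrophic balance rearranged: |∂P/∂n| = f ρ V_g
|∂P/∂n| = 1.01×10⁻⁴ × 0.792 × 36.0 = 2.89×10⁻³ Pa/m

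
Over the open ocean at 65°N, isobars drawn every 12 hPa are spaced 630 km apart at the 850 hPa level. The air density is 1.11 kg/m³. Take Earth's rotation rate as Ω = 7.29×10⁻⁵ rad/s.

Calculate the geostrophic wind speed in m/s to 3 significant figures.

Coriolis parameter at 65°N:
f = 2Ω sin φ = 2 × 7.29×10⁻⁵ × sin 65° = 1.32×10⁻⁴ s⁻¹
Pressure gradient: |∂P/∂n| = 1200 Pa / 630000 m = 1.90×10⁻³ Pa/m
Geostrophic balance (pressure-gradient force = Coriolis force):
V_g = (1/(fρ)) |∂P/∂n| = 1.90×10⁻³ / (1.32×10⁻⁴ × 1.11) = 13.0 m/s

13.0 m/s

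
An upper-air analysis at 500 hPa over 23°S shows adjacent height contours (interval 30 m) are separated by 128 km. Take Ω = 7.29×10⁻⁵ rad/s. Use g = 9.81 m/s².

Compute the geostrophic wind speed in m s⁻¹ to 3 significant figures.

Coriolis parameter at 23°S:
f = 2Ω sin φ = 2 × 7.29×10⁻⁵ × sin 23° = 5.70×10⁻⁵ s⁻¹
Height gradient: |∂Z/∂n| = 30 m / 128000 m = 2.34×10⁻⁴
On a pressure surface, geostrophic balance gives V_g = (g/f)|∂Z/∂n|:
V_g = 9.81 × 2.34×10⁻⁴ / 5.70×10⁻⁵ = 40.4 m/s

40.4 m s⁻¹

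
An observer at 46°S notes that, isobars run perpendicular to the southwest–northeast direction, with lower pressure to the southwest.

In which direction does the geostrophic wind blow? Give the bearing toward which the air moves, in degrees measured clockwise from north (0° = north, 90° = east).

The pressure-gradient force points toward the southwest (bearing 225°).
Geostrophic balance: in the Southern Hemisphere the Coriolis force deflects motion to the left, so the geostrophic wind blows 90° to the left of the pressure-gradient force (low pressure on the right).
Rotating 225° by 90° counterclockwise gives 135° — the wind blows toward the southeast.

135°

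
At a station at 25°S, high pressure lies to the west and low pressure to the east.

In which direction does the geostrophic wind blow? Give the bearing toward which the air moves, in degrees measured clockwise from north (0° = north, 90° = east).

The pressure-gradient force points toward the east (bearing 090°).
Geostrophic balance: in the Southern Hemisphere the Coriolis force deflects motion to the left, so the geostrophic wind blows 90° to the left of the pressure-gradient force (low pressure on the right).
Rotating 090° by 90° counterclockwise gives 000° — the wind blows toward the north.

000°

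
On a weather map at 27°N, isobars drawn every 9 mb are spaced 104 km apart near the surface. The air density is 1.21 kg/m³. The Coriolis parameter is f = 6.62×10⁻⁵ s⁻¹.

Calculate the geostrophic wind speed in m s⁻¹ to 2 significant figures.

110 m s⁻¹

Pressure gradient: |∂P/∂n| = 900 Pa / 104000 m = 8.65×10⁻³ Pa/m
Geostrophic balance (pressure-gradient force = Coriolis force):
V_g = (1/(fρ)) |∂P/∂n| = 8.65×10⁻³ / (6.62×10⁻⁵ × 1.21) = 108 m/s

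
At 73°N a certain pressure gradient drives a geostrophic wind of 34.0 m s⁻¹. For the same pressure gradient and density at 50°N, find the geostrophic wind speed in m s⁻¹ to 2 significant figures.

42 m s⁻¹

With the same pressure gradient and density, V_g ∝ 1/f ∝ 1/sin φ.
V₂ = V₁ · sin φ₁ / sin φ₂ = 34.0 × sin 73° / sin 50°
V₂ = 34.0 × 0.9563/0.7660 = 42 m s⁻¹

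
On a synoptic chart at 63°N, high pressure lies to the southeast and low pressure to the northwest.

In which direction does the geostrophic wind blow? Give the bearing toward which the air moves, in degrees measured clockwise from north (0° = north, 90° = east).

045°

The pressure-gradient force points toward the northwest (bearing 315°).
Geostrophic balance: in the Northern Hemisphere the Coriolis force deflects motion to the right, so the geostrophic wind blows 90° to the right of the pressure-gradient force (low pressure on the left).
Rotating 315° by 90° clockwise gives 045° — the wind blows toward the northeast.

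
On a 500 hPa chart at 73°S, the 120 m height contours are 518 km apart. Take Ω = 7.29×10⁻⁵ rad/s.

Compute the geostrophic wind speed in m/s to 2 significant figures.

16 m/s

Coriolis parameter at 73°S:
f = 2Ω sin φ = 2 × 7.29×10⁻⁵ × sin 73° = 1.39×10⁻⁴ s⁻¹
Height gradient: |∂Z/∂n| = 120 m / 518000 m = 2.32×10⁻⁴
On a pressure surface, geostrophic balance gives V_g = (g/f)|∂Z/∂n|:
V_g = 9.81 × 2.32×10⁻⁴ / 1.39×10⁻⁴ = 16.3 m/s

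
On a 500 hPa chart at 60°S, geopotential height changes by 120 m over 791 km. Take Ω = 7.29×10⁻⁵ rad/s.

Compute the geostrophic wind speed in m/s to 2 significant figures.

12 m/s

Coriolis parameter at 60°S:
f = 2Ω sin φ = 2 × 7.29×10⁻⁵ × sin 60° = 1.26×10⁻⁴ s⁻¹
Height gradient: |∂Z/∂n| = 120 m / 791000 m = 1.52×10⁻⁴
On a pressure surface, geostrophic balance gives V_g = (g/f)|∂Z/∂n|:
V_g = 9.81 × 1.52×10⁻⁴ / 1.26×10⁻⁴ = 11.8 m/s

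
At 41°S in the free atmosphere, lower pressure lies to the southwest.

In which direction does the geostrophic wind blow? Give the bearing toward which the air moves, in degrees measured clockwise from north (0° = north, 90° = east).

The pressure-gradient force points toward the southwest (bearing 225°).
Geostrophic balance: in the Southern Hemisphere the Coriolis force deflects motion to the left, so the geostrophic wind blows 90° to the left of the pressure-gradient force (low pressure on the right).
Rotating 225° by 90° counterclockwise gives 135° — the wind blows toward the southeast.

135°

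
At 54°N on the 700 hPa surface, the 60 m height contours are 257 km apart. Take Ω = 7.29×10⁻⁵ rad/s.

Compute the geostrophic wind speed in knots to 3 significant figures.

37.7 knots

Coriolis parameter at 54°N:
f = 2Ω sin φ = 2 × 7.29×10⁻⁵ × sin 54° = 1.18×10⁻⁴ s⁻¹
Height gradient: |∂Z/∂n| = 60 m / 257000 m = 2.33×10⁻⁴
On a pressure surface, geostrophic balance gives V_g = (g/f)|∂Z/∂n|:
V_g = 9.81 × 2.33×10⁻⁴ / 1.18×10⁻⁴ = 19.4 m/s
Converting: 19.4 m/s × 1.944 = 37.7 knots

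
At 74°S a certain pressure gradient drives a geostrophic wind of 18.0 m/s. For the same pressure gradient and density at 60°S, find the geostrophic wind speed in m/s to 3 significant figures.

With the same pressure gradient and density, V_g ∝ 1/f ∝ 1/sin φ.
V₂ = V₁ · sin φ₁ / sin φ₂ = 18.0 × sin 74° / sin 60°
V₂ = 18.0 × 0.9613/0.8660 = 20.0 m/s

20.0 m/s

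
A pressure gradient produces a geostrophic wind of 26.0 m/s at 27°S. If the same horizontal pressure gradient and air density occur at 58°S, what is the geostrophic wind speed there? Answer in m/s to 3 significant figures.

13.9 m/s

With the same pressure gradient and density, V_g ∝ 1/f ∝ 1/sin φ.
V₂ = V₁ · sin φ₁ / sin φ₂ = 26.0 × sin 27° / sin 58°
V₂ = 26.0 × 0.4540/0.8480 = 13.9 m/s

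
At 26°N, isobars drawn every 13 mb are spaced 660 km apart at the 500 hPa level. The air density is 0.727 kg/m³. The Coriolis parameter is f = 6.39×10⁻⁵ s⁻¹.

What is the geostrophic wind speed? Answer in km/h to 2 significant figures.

Pressure gradient: |∂P/∂n| = 1300 Pa / 660000 m = 1.97×10⁻³ Pa/m
Geostrophic balance (pressure-gradient force = Coriolis force):
V_g = (1/(fρ)) |∂P/∂n| = 1.97×10⁻³ / (6.39×10⁻⁵ × 0.727) = 42.4 m/s
Converting: 42.4 m/s × 3.6 = 150 km/h

150 km/h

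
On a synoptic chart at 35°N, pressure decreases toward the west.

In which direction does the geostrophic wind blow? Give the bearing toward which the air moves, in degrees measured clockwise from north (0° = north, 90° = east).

The pressure-gradient force points toward the west (bearing 270°).
Geostrophic balance: in the Northern Hemisphere the Coriolis force deflects motion to the right, so the geostrophic wind blows 90° to the right of the pressure-gradient force (low pressure on the left).
Rotating 270° by 90° clockwise gives 000° — the wind blows toward the north.

000°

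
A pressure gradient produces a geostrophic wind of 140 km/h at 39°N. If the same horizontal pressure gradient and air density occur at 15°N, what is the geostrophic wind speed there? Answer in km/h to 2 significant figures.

With the same pressure gradient and density, V_g ∝ 1/f ∝ 1/sin φ.
V₂ = V₁ · sin φ₁ / sin φ₂ = 140 × sin 39° / sin 15°
V₂ = 140 × 0.6293/0.2588 = 340 km/h

340 km/h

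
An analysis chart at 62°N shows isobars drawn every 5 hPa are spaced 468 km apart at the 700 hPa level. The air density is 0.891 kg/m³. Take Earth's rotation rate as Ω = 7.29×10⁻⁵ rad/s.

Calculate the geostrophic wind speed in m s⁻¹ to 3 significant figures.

Coriolis parameter at 62°N:
f = 2Ω sin φ = 2 × 7.29×10⁻⁵ × sin 62° = 1.29×10⁻⁴ s⁻¹
Pressure gradient: |∂P/∂n| = 500 Pa / 468000 m = 1.07×10⁻³ Pa/m
Geostrophic balance (pressure-gradient force = Coriolis force):
V_g = (1/(fρ)) |∂P/∂n| = 1.07×10⁻³ / (1.29×10⁻⁴ × 0.891) = 9.31 m/s

9.31 m s⁻¹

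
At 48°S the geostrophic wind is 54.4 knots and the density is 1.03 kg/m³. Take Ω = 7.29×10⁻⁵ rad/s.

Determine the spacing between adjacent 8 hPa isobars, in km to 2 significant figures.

260 km

Coriolis parameter at 48°S:
f = 2Ω sin φ = 2 × 7.29×10⁻⁵ × sin 48° = 1.08×10⁻⁴ s⁻¹
Wind speed in SI: 54.4 knots = 28.0 m/s
Geostrophic balance rearranged: |∂P/∂n| = f ρ V_g
|∂P/∂n| = 1.08×10⁻⁴ × 1.03 × 28.0 = 3.12×10⁻³ Pa/m
Isobar spacing: Δn = ΔP/|∂P/∂n| = 800 Pa / 3.12×10⁻³ Pa/m = 256144 m ≈ 260 km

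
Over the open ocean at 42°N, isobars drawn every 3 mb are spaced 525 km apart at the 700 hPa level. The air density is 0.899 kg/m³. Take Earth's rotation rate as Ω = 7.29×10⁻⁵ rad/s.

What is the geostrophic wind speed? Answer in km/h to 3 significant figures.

Coriolis parameter at 42°N:
f = 2Ω sin φ = 2 × 7.29×10⁻⁵ × sin 42° = 9.76×10⁻⁵ s⁻¹
Pressure gradient: |∂P/∂n| = 300 Pa / 525000 m = 5.71×10⁻⁴ Pa/m
Geostrophic balance (pressure-gradient force = Coriolis force):
V_g = (1/(fρ)) |∂P/∂n| = 5.71×10⁻⁴ / (9.76×10⁻⁵ × 0.899) = 6.52 m/s
Converting: 6.52 m/s × 3.6 = 23.5 km/h

23.5 km/h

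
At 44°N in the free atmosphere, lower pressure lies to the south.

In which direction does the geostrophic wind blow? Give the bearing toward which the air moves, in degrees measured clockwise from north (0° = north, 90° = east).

The pressure-gradient force points toward the south (bearing 180°).
Geostrophic balance: in the Northern Hemisphere the Coriolis force deflects motion to the right, so the geostrophic wind blows 90° to the right of the pressure-gradient force (low pressure on the left).
Rotating 180° by 90° clockwise gives 270° — the wind blows toward the west.

270°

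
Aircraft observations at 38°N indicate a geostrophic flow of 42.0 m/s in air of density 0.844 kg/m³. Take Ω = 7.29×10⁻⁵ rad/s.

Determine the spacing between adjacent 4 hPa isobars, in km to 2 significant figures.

130 km

Coriolis parameter at 38°N:
f = 2Ω sin φ = 2 × 7.29×10⁻⁵ × sin 38° = 8.98×10⁻⁵ s⁻¹
Geostrophic balance rearranged: |∂P/∂n| = f ρ V_g
|∂P/∂n| = 8.98×10⁻⁵ × 0.844 × 42.0 = 3.18×10⁻³ Pa/m
Isobar spacing: Δn = ΔP/|∂P/∂n| = 400 Pa / 3.18×10⁻³ Pa/m = 125710 m ≈ 130 km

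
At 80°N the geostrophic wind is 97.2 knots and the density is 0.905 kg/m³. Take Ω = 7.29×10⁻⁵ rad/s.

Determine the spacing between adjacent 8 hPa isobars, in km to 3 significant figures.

Coriolis parameter at 80°N:
f = 2Ω sin φ = 2 × 7.29×10⁻⁵ × sin 80° = 1.44×10⁻⁴ s⁻¹
Wind speed in SI: 97.2 knots = 50.0 m/s
Geostrophic balance rearranged: |∂P/∂n| = f ρ V_g
|∂P/∂n| = 1.44×10⁻⁴ × 0.905 × 50.0 = 6.50×10⁻³ Pa/m
Isobar spacing: Δn = ΔP/|∂P/∂n| = 800 Pa / 6.50×10⁻³ Pa/m = 123120 m ≈ 123 km

123 km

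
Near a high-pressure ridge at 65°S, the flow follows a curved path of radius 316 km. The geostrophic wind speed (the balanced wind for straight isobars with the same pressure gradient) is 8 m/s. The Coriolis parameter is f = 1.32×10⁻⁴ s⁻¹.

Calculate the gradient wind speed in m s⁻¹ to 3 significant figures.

Around a high, pressure-gradient force acts outward with centrifugal, so Coriolis balances both:
fV = (1/ρ)|∂P/∂n| + V²/R  →  V² − fR·V + fR·V_g = 0
With fR = 1.32×10⁻⁴ × 316×10³ m = 41.7 m/s:
V = [fR − √((fR)² − 4 fR V_g)]/2 = [41.7 − √(41.7² − 4×41.7×8)]/2 = 10.8 m/s
Supergeostrophic (V > V_g = 8 m/s), as expected around a high.

10.8 m s⁻¹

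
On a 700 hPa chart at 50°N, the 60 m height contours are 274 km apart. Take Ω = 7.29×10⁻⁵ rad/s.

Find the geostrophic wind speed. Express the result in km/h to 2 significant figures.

Coriolis parameter at 50°N:
f = 2Ω sin φ = 2 × 7.29×10⁻⁵ × sin 50° = 1.12×10⁻⁴ s⁻¹
Height gradient: |∂Z/∂n| = 60 m / 274000 m = 2.19×10⁻⁴
On a pressure surface, geostrophic balance gives V_g = (g/f)|∂Z/∂n|:
V_g = 9.81 × 2.19×10⁻⁴ / 1.12×10⁻⁴ = 19.2 m/s
Converting: 19.2 m/s × 3.6 = 69 km/h

69 km/h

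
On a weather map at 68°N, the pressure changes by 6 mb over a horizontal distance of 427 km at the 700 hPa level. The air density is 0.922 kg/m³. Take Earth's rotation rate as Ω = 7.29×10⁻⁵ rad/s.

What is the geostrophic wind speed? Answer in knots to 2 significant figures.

Coriolis parameter at 68°N:
f = 2Ω sin φ = 2 × 7.29×10⁻⁵ × sin 68° = 1.35×10⁻⁴ s⁻¹
Pressure gradient: |∂P/∂n| = 600 Pa / 427000 m = 1.41×10⁻³ Pa/m
Geostrophic balance (pressure-gradient force = Coriolis force):
V_g = (1/(fρ)) |∂P/∂n| = 1.41×10⁻³ / (1.35×10⁻⁴ × 0.922) = 11.3 m/s
Converting: 11.3 m/s × 1.944 = 22 knots

22 knots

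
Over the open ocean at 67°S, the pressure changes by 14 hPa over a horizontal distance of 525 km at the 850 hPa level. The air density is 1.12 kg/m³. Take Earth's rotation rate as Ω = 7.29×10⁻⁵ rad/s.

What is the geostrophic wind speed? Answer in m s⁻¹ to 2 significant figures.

18 m s⁻¹

Coriolis parameter at 67°S:
f = 2Ω sin φ = 2 × 7.29×10⁻⁵ × sin 67° = 1.34×10⁻⁴ s⁻¹
Pressure gradient: |∂P/∂n| = 1400 Pa / 525000 m = 2.67×10⁻³ Pa/m
Geostrophic balance (pressure-gradient force = Coriolis force):
V_g = (1/(fρ)) |∂P/∂n| = 2.67×10⁻³ / (1.34×10⁻⁴ × 1.12) = 17.7 m/s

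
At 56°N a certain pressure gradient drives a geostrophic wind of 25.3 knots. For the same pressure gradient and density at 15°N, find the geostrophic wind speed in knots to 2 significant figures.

With the same pressure gradient and density, V_g ∝ 1/f ∝ 1/sin φ.
V₂ = V₁ · sin φ₁ / sin φ₂ = 25.3 × sin 56° / sin 15°
V₂ = 25.3 × 0.8290/0.2588 = 81 knots

81 knots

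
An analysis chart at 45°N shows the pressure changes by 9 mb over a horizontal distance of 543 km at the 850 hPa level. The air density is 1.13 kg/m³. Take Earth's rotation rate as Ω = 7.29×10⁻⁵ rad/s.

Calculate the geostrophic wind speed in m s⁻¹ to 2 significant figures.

Coriolis parameter at 45°N:
f = 2Ω sin φ = 2 × 7.29×10⁻⁵ × sin 45° = 1.03×10⁻⁴ s⁻¹
Pressure gradient: |∂P/∂n| = 900 Pa / 543000 m = 1.66×10⁻³ Pa/m
Geostrophic balance (pressure-gradient force = Coriolis force):
V_g = (1/(fρ)) |∂P/∂n| = 1.66×10⁻³ / (1.03×10⁻⁴ × 1.13) = 14.2 m/s

14 m s⁻¹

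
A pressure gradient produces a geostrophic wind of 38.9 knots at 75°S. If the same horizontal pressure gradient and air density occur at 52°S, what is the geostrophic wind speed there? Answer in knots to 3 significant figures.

47.7 knots

With the same pressure gradient and density, V_g ∝ 1/f ∝ 1/sin φ.
V₂ = V₁ · sin φ₁ / sin φ₂ = 38.9 × sin 75° / sin 52°
V₂ = 38.9 × 0.9659/0.7880 = 47.7 knots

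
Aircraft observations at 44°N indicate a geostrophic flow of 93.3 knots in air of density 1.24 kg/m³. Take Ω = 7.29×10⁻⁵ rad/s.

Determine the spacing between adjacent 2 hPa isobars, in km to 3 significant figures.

Coriolis parameter at 44°N:
f = 2Ω sin φ = 2 × 7.29×10⁻⁵ × sin 44° = 1.01×10⁻⁴ s⁻¹
Wind speed in SI: 93.3 knots = 48.0 m/s
Geostrophic balance rearranged: |∂P/∂n| = f ρ V_g
|∂P/∂n| = 1.01×10⁻⁴ × 1.24 × 48.0 = 6.03×10⁻³ Pa/m
Isobar spacing: Δn = ΔP/|∂P/∂n| = 200 Pa / 6.03×10⁻³ Pa/m = 33179 m ≈ 33.2 km

33.2 km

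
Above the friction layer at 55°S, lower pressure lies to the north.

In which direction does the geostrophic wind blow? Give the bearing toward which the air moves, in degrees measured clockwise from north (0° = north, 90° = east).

270°

The pressure-gradient force points toward the north (bearing 000°).
Geostrophic balance: in the Southern Hemisphere the Coriolis force deflects motion to the left, so the geostrophic wind blows 90° to the left of the pressure-gradient force (low pressure on the right).
Rotating 000° by 90° counterclockwise gives 270° — the wind blows toward the west.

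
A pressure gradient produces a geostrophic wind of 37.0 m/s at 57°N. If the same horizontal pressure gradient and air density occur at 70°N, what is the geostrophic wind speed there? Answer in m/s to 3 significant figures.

With the same pressure gradient and density, V_g ∝ 1/f ∝ 1/sin φ.
V₂ = V₁ · sin φ₁ / sin φ₂ = 37.0 × sin 57° / sin 70°
V₂ = 37.0 × 0.8387/0.9397 = 33.0 m/s

33.0 m/s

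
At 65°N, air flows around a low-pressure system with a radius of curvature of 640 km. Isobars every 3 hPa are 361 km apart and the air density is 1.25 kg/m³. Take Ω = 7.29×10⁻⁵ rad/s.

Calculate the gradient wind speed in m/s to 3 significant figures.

4.76 m/s

Coriolis parameter at 65°N:
f = 2Ω sin φ = 2 × 7.29×10⁻⁵ × sin 65° = 1.32×10⁻⁴ s⁻¹
Pressure gradient: |∂P/∂n| = 300 Pa / 361000 m = 8.31×10⁻⁴ Pa/m
Geostrophic speed: V_g = |∂P/∂n|/(fρ) = 8.31×10⁻⁴/(1.32×10⁻⁴ × 1.25) = 5.03 m/s
Around a low, centrifugal force acts outward with Coriolis, so pressure-gradient force balances both:
(1/ρ)|∂P/∂n| = fV + V²/R  →  V² + fR·V − fR·V_g = 0
With fR = 1.32×10⁻⁴ × 640×10³ m = 84.6 m/s:
V = [−fR + √((fR)² + 4 fR V_g)]/2 = [−84.6 + √(84.6² + 4×84.6×5.03)]/2 = 4.76 m/s
Subgeostrophic (V < V_g = 5.03 m/s), as expected around a low.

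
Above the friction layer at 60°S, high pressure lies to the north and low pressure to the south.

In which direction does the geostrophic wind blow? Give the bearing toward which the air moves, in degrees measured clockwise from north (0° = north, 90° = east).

090°

The pressure-gradient force points toward the south (bearing 180°).
Geostrophic balance: in the Southern Hemisphere the Coriolis force deflects motion to the left, so the geostrophic wind blows 90° to the left of the pressure-gradient force (low pressure on the right).
Rotating 180° by 90° counterclockwise gives 090° — the wind blows toward the east.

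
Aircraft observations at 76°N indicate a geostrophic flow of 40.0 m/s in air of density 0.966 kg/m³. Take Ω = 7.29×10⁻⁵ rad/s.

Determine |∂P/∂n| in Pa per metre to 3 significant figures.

5.47×10⁻³ Pa/m

Coriolis parameter at 76°N:
f = 2Ω sin φ = 2 × 7.29×10⁻⁵ × sin 76° = 1.41×10⁻⁴ s⁻¹
Geostrophic balance rearranged: |∂P/∂n| = f ρ V_g
|∂P/∂n| = 1.41×10⁻⁴ × 0.966 × 40.0 = 5.47×10⁻³ Pa/m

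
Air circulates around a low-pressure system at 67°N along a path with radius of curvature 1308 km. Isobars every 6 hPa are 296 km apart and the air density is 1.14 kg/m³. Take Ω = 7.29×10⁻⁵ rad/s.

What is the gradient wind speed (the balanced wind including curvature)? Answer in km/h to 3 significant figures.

44.6 km/h

Coriolis parameter at 67°N:
f = 2Ω sin φ = 2 × 7.29×10⁻⁵ × sin 67° = 1.34×10⁻⁴ s⁻¹
Pressure gradient: |∂P/∂n| = 600 Pa / 296000 m = 2.03×10⁻³ Pa/m
Geostrophic speed: V_g = |∂P/∂n|/(fρ) = 2.03×10⁻³/(1.34×10⁻⁴ × 1.14) = 13.2 m/s
Around a low, centrifugal force acts outward with Coriolis, so pressure-gradient force balances both:
(1/ρ)|∂P/∂n| = fV + V²/R  →  V² + fR·V − fR·V_g = 0
With fR = 1.34×10⁻⁴ × 1308×10³ m = 176 m/s:
V = [−fR + √((fR)² + 4 fR V_g)]/2 = [−176 + √(176² + 4×176×13.2)]/2 = 12.4 m/s
Subgeostrophic (V < V_g = 13.2 m/s), as expected around a low.
Converting: 12.4 m/s × 3.6 = 44.6 km/h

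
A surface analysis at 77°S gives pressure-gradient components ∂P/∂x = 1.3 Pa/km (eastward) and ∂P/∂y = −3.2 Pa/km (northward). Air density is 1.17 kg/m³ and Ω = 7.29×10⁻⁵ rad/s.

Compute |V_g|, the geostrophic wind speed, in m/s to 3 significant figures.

Coriolis parameter at 77°S:
f = 2Ω sin φ = 2 × 7.29×10⁻⁵ × sin 77° = 1.42×10⁻⁴ s⁻¹
In the Southern Hemisphere f is negative: f = −1.42×10⁻⁴ s⁻¹.
Component geostrophic relations (x east, y north):
u_g = −(1/(fρ)) ∂P/∂y,  v_g = (1/(fρ)) ∂P/∂x
u_g = −(−3.2×10⁻³)/(−1.42×10⁻⁴ × 1.17) = −19.3 m/s;  v_g = (1.3×10⁻³)/(−1.42×10⁻⁴ × 1.17) = −7.82 m/s
|V_g| = √(u_g² + v_g²) = 20.8 m/s

20.8 m/s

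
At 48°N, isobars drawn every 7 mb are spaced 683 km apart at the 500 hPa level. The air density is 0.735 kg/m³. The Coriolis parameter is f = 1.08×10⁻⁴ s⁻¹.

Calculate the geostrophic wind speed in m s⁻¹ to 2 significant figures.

13 m s⁻¹

Pressure gradient: |∂P/∂n| = 700 Pa / 683000 m = 1.02×10⁻³ Pa/m
Geostrophic balance (pressure-gradient force = Coriolis force):
V_g = (1/(fρ)) |∂P/∂n| = 1.02×10⁻³ / (1.08×10⁻⁴ × 0.735) = 12.9 m/s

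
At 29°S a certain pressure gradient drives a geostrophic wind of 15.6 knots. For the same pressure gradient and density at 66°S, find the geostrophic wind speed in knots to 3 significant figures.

With the same pressure gradient and density, V_g ∝ 1/f ∝ 1/sin φ.
V₂ = V₁ · sin φ₁ / sin φ₂ = 15.6 × sin 29° / sin 66°
V₂ = 15.6 × 0.4848/0.9135 = 8.28 knots

8.28 knots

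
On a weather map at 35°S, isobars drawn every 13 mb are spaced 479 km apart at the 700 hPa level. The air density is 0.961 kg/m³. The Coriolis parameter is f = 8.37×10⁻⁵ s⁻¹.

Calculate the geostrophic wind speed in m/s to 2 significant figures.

Pressure gradient: |∂P/∂n| = 1300 Pa / 479000 m = 2.71×10⁻³ Pa/m
Geostrophic balance (pressure-gradient force = Coriolis force):
V_g = (1/(fρ)) |∂P/∂n| = 2.71×10⁻³ / (8.37×10⁻⁵ × 0.961) = 33.7 m/s

34 m/s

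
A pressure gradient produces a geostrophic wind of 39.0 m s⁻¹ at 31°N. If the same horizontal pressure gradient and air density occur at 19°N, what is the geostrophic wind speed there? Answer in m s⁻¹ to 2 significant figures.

62 m s⁻¹

With the same pressure gradient and density, V_g ∝ 1/f ∝ 1/sin φ.
V₂ = V₁ · sin φ₁ / sin φ₂ = 39.0 × sin 31° / sin 19°
V₂ = 39.0 × 0.5150/0.3256 = 62 m s⁻¹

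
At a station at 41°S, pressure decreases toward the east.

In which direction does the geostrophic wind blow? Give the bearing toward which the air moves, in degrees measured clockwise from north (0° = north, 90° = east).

The pressure-gradient force points toward the east (bearing 090°).
Geostrophic balance: in the Southern Hemisphere the Coriolis force deflects motion to the left, so the geostrophic wind blows 90° to the left of the pressure-gradient force (low pressure on the right).
Rotating 090° by 90° counterclockwise gives 000° — the wind blows toward the north.

000°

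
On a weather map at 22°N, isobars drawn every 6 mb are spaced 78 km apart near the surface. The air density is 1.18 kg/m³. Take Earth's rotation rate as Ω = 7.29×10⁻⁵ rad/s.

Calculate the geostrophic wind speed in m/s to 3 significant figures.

Coriolis parameter at 22°N:
f = 2Ω sin φ = 2 × 7.29×10⁻⁵ × sin 22° = 5.46×10⁻⁵ s⁻¹
Pressure gradient: |∂P/∂n| = 600 Pa / 78000 m = 7.69×10⁻³ Pa/m
Geostrophic balance (pressure-gradient force = Coriolis force):
V_g = (1/(fρ)) |∂P/∂n| = 7.69×10⁻³ / (5.46×10⁻⁵ × 1.18) = 119 m/s

119 m/s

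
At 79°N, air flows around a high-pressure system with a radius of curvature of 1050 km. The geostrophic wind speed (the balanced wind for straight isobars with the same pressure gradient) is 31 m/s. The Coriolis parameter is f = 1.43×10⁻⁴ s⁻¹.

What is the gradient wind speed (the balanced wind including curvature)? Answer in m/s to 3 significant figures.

Around a high, pressure-gradient force acts outward with centrifugal, so Coriolis balances both:
fV = (1/ρ)|∂P/∂n| + V²/R  →  V² − fR·V + fR·V_g = 0
With fR = 1.43×10⁻⁴ × 1050×10³ m = 150 m/s:
V = [fR − √((fR)² − 4 fR V_g)]/2 = [150 − √(150² − 4×150×31)]/2 = 43.7 m/s
Supergeostrophic (V > V_g = 31 m/s), as expected around a high.

43.7 m/s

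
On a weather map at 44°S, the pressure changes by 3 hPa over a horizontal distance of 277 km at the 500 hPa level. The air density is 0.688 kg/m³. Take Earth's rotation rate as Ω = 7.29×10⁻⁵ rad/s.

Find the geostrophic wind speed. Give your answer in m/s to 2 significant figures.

16 m/s

Coriolis parameter at 44°S:
f = 2Ω sin φ = 2 × 7.29×10⁻⁵ × sin 44° = 1.01×10⁻⁴ s⁻¹
Pressure gradient: |∂P/∂n| = 300 Pa / 277000 m = 1.08×10⁻³ Pa/m
Geostrophic balance (pressure-gradient force = Coriolis force):
V_g = (1/(fρ)) |∂P/∂n| = 1.08×10⁻³ / (1.01×10⁻⁴ × 0.688) = 15.5 m/s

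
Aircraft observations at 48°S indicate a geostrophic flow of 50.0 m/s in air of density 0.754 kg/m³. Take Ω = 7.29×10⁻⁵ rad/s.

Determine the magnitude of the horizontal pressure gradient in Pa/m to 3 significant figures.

4.08×10⁻³ Pa/m

Coriolis parameter at 48°S:
f = 2Ω sin φ = 2 × 7.29×10⁻⁵ × sin 48° = 1.08×10⁻⁴ s⁻¹
Geostrophic balance rearranged: |∂P/∂n| = f ρ V_g
|∂P/∂n| = 1.08×10⁻⁴ × 0.754 × 50.0 = 4.08×10⁻³ Pa/m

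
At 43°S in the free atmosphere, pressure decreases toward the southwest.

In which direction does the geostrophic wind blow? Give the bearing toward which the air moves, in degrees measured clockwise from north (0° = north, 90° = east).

135°

The pressure-gradient force points toward the southwest (bearing 225°).
Geostrophic balance: in the Southern Hemisphere the Coriolis force deflects motion to the left, so the geostrophic wind blows 90° to the left of the pressure-gradient force (low pressure on the right).
Rotating 225° by 90° counterclockwise gives 135° — the wind blows toward the southeast.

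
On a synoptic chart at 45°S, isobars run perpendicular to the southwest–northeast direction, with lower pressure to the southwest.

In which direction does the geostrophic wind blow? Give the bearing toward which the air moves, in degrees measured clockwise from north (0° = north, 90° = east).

The pressure-gradient force points toward the southwest (bearing 225°).
Geostrophic balance: in the Southern Hemisphere the Coriolis force deflects motion to the left, so the geostrophic wind blows 90° to the left of the pressure-gradient force (low pressure on the right).
Rotating 225° by 90° counterclockwise gives 135° — the wind blows toward the southeast.

135°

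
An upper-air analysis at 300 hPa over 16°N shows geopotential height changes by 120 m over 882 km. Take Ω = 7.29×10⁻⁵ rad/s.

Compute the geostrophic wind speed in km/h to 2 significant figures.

120 km/h

Coriolis parameter at 16°N:
f = 2Ω sin φ = 2 × 7.29×10⁻⁵ × sin 16° = 4.02×10⁻⁵ s⁻¹
Height gradient: |∂Z/∂n| = 120 m / 882000 m = 1.36×10⁻⁴
On a pressure surface, geostrophic balance gives V_g = (g/f)|∂Z/∂n|:
V_g = 9.81 × 1.36×10⁻⁴ / 4.02×10⁻⁵ = 33.2 m/s
Converting: 33.2 m/s × 3.6 = 120 km/h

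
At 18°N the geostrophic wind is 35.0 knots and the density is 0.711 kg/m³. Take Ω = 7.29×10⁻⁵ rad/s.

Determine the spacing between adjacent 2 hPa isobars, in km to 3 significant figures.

347 km

Coriolis parameter at 18°N:
f = 2Ω sin φ = 2 × 7.29×10⁻⁵ × sin 18° = 4.51×10⁻⁵ s⁻¹
Wind speed in SI: 35.0 knots = 18.0 m/s
Geostrophic balance rearranged: |∂P/∂n| = f ρ V_g
|∂P/∂n| = 4.51×10⁻⁵ × 0.711 × 18.0 = 5.77×10⁻⁴ Pa/m
Isobar spacing: Δn = ΔP/|∂P/∂n| = 200 Pa / 5.77×10⁻⁴ Pa/m = 346748 m ≈ 347 km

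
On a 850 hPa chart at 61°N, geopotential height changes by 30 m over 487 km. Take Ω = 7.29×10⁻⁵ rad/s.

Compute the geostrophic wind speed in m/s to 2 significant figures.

Coriolis parameter at 61°N:
f = 2Ω sin φ = 2 × 7.29×10⁻⁵ × sin 61° = 1.28×10⁻⁴ s⁻¹
Height gradient: |∂Z/∂n| = 30 m / 487000 m = 6.16×10⁻⁵
On a pressure surface, geostrophic balance gives V_g = (g/f)|∂Z/∂n|:
V_g = 9.81 × 6.16×10⁻⁵ / 1.28×10⁻⁴ = 4.74 m/s

4.7 m/s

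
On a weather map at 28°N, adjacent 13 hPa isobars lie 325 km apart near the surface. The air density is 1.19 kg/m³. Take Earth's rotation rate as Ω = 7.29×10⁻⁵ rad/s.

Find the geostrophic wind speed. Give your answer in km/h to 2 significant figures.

Coriolis parameter at 28°N:
f = 2Ω sin φ = 2 × 7.29×10⁻⁵ × sin 28° = 6.84×10⁻⁵ s⁻¹
Pressure gradient: |∂P/∂n| = 1300 Pa / 325000 m = 4.00×10⁻³ Pa/m
Geostrophic balance (pressure-gradient force = Coriolis force):
V_g = (1/(fρ)) |∂P/∂n| = 4.00×10⁻³ / (6.84×10⁻⁵ × 1.19) = 49.1 m/s
Converting: 49.1 m/s × 3.6 = 180 km/h

180 km/h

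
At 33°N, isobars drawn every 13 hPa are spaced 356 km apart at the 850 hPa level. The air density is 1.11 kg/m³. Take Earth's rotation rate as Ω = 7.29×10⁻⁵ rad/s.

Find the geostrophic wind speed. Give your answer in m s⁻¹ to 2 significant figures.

41 m s⁻¹

Coriolis parameter at 33°N:
f = 2Ω sin φ = 2 × 7.29×10⁻⁵ × sin 33° = 7.94×10⁻⁵ s⁻¹
Pressure gradient: |∂P/∂n| = 1300 Pa / 356000 m = 3.65×10⁻³ Pa/m
Geostrophic balance (pressure-gradient force = Coriolis force):
V_g = (1/(fρ)) |∂P/∂n| = 3.65×10⁻³ / (7.94×10⁻⁵ × 1.11) = 41.4 m/s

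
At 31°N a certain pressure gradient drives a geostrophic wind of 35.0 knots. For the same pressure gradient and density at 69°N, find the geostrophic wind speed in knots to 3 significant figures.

19.3 knots

With the same pressure gradient and density, V_g ∝ 1/f ∝ 1/sin φ.
V₂ = V₁ · sin φ₁ / sin φ₂ = 35.0 × sin 31° / sin 69°
V₂ = 35.0 × 0.5150/0.9336 = 19.3 knots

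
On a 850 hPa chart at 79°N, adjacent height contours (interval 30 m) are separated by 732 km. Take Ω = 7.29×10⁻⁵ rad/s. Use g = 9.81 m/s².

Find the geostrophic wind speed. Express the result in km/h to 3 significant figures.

10.1 km/h

Coriolis parameter at 79°N:
f = 2Ω sin φ = 2 × 7.29×10⁻⁵ × sin 79° = 1.43×10⁻⁴ s⁻¹
Height gradient: |∂Z/∂n| = 30 m / 732000 m = 4.10×10⁻⁵
On a pressure surface, geostrophic balance gives V_g = (g/f)|∂Z/∂n|:
V_g = 9.81 × 4.10×10⁻⁵ / 1.43×10⁻⁴ = 2.81 m/s
Converting: 2.81 m/s × 3.6 = 10.1 km/h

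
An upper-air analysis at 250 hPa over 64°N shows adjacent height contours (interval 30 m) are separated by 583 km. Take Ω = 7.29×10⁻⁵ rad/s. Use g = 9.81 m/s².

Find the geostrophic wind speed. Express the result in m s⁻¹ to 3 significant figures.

Coriolis parameter at 64°N:
f = 2Ω sin φ = 2 × 7.29×10⁻⁵ × sin 64° = 1.31×10⁻⁴ s⁻¹
Height gradient: |∂Z/∂n| = 30 m / 583000 m = 5.15×10⁻⁵
On a pressure surface, geostrophic balance gives V_g = (g/f)|∂Z/∂n|:
V_g = 9.81 × 5.15×10⁻⁵ / 1.31×10⁻⁴ = 3.85 m/s

3.85 m s⁻¹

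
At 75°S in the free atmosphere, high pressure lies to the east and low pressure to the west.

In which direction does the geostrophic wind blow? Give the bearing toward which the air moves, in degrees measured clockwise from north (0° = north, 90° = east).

The pressure-gradient force points toward the west (bearing 270°).
Geostrophic balance: in the Southern Hemisphere the Coriolis force deflects motion to the left, so the geostrophic wind blows 90° to the left of the pressure-gradient force (low pressure on the right).
Rotating 270° by 90° counterclockwise gives 180° — the wind blows toward the south.

180°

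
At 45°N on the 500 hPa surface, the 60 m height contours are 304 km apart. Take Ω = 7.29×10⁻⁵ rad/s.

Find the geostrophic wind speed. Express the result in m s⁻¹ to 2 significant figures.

19 m s⁻¹

Coriolis parameter at 45°N:
f = 2Ω sin φ = 2 × 7.29×10⁻⁵ × sin 45° = 1.03×10⁻⁴ s⁻¹
Height gradient: |∂Z/∂n| = 60 m / 304000 m = 1.97×10⁻⁴
On a pressure surface, geostrophic balance gives V_g = (g/f)|∂Z/∂n|:
V_g = 9.81 × 1.97×10⁻⁴ / 1.03×10⁻⁴ = 18.8 m/s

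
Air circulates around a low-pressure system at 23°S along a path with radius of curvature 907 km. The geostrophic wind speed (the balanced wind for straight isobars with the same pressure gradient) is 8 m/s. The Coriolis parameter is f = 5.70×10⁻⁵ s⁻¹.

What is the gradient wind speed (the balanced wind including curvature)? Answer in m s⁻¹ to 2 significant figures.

Around a low, centrifugal force acts outward with Coriolis, so pressure-gradient force balances both:
(1/ρ)|∂P/∂n| = fV + V²/R  →  V² + fR·V − fR·V_g = 0
With fR = 5.70×10⁻⁵ × 907×10³ m = 51.7 m/s:
V = [−fR + √((fR)² + 4 fR V_g)]/2 = [−51.7 + √(51.7² + 4×51.7×8)]/2 = 7.04 m/s
Subgeostrophic (V < V_g = 8 m/s), as expected around a low.

7.0 m s⁻¹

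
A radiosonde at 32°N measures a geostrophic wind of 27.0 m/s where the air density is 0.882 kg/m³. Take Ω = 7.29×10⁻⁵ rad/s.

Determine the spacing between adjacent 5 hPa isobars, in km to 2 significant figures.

Coriolis parameter at 32°N:
f = 2Ω sin φ = 2 × 7.29×10⁻⁵ × sin 32° = 7.73×10⁻⁵ s⁻¹
Geostrophic balance rearranged: |∂P/∂n| = f ρ V_g
|∂P/∂n| = 7.73×10⁻⁵ × 0.882 × 27.0 = 1.84×10⁻³ Pa/m
Isobar spacing: Δn = ΔP/|∂P/∂n| = 500 Pa / 1.84×10⁻³ Pa/m = 271751 m ≈ 270 km

270 km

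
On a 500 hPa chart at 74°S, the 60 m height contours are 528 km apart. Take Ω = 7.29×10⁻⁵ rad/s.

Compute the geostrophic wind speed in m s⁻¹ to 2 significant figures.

Coriolis parameter at 74°S:
f = 2Ω sin φ = 2 × 7.29×10⁻⁵ × sin 74° = 1.40×10⁻⁴ s⁻¹
Height gradient: |∂Z/∂n| = 60 m / 528000 m = 1.14×10⁻⁴
On a pressure surface, geostrophic balance gives V_g = (g/f)|∂Z/∂n|:
V_g = 9.81 × 1.14×10⁻⁴ / 1.40×10⁻⁴ = 7.95 m/s

8.0 m s⁻¹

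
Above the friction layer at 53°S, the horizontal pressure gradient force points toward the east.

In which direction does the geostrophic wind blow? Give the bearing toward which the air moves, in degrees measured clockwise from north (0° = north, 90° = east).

000°

The pressure-gradient force points toward the east (bearing 090°).
Geostrophic balance: in the Southern Hemisphere the Coriolis force deflects motion to the left, so the geostrophic wind blows 90° to the left of the pressure-gradient force (low pressure on the right).
Rotating 090° by 90° counterclockwise gives 000° — the wind blows toward the north.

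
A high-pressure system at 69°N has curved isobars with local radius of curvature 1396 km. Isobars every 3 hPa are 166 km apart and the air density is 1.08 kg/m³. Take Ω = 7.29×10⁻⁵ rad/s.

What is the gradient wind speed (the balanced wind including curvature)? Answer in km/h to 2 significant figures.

Coriolis parameter at 69°N:
f = 2Ω sin φ = 2 × 7.29×10⁻⁵ × sin 69° = 1.36×10⁻⁴ s⁻¹
Pressure gradient: |∂P/∂n| = 300 Pa / 166000 m = 1.81×10⁻³ Pa/m
Geostrophic speed: V_g = |∂P/∂n|/(fρ) = 1.81×10⁻³/(1.36×10⁻⁴ × 1.08) = 12.3 m/s
Around a high, pressure-gradient force acts outward with centrifugal, so Coriolis balances both:
fV = (1/ρ)|∂P/∂n| + V²/R  →  V² − fR·V + fR·V_g = 0
With fR = 1.36×10⁻⁴ × 1396×10³ m = 190 m/s:
V = [fR − √((fR)² − 4 fR V_g)]/2 = [190 − √(190² − 4×190×12.3)]/2 = 13.2 m/s
Supergeostrophic (V > V_g = 12.3 m/s), as expected around a high.
Converting: 13.2 m/s × 3.6 = 48 km/h

48 km/h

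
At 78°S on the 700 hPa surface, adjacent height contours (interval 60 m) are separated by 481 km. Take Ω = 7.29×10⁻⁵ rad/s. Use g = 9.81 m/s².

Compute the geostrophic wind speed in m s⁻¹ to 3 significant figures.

Coriolis parameter at 78°S:
f = 2Ω sin φ = 2 × 7.29×10⁻⁵ × sin 78° = 1.43×10⁻⁴ s⁻¹
Height gradient: |∂Z/∂n| = 60 m / 481000 m = 1.25×10⁻⁴
On a pressure surface, geostrophic balance gives V_g = (g/f)|∂Z/∂n|:
V_g = 9.81 × 1.25×10⁻⁴ / 1.43×10⁻⁴ = 8.58 m/s

8.58 m s⁻¹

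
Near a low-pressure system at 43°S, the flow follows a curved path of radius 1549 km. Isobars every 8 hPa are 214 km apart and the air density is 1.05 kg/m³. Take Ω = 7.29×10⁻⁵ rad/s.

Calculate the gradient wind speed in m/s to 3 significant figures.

30.0 m/s

Coriolis parameter at 43°S:
f = 2Ω sin φ = 2 × 7.29×10⁻⁵ × sin 43° = 9.94×10⁻⁵ s⁻¹
Pressure gradient: |∂P/∂n| = 800 Pa / 214000 m = 3.74×10⁻³ Pa/m
Geostrophic speed: V_g = |∂P/∂n|/(fρ) = 3.74×10⁻³/(9.94×10⁻⁵ × 1.05) = 35.8 m/s
Around a low, centrifugal force acts outward with Coriolis, so pressure-gradient force balances both:
(1/ρ)|∂P/∂n| = fV + V²/R  →  V² + fR·V − fR·V_g = 0
With fR = 9.94×10⁻⁵ × 1549×10³ m = 154 m/s:
V = [−fR + √((fR)² + 4 fR V_g)]/2 = [−154 + √(154² + 4×154×35.8)]/2 = 30 m/s
Subgeostrophic (V < V_g = 35.8 m/s), as expected around a low.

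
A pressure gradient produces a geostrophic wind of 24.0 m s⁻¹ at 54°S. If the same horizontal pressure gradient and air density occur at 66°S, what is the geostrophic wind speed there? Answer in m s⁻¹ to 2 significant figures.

With the same pressure gradient and density, V_g ∝ 1/f ∝ 1/sin φ.
V₂ = V₁ · sin φ₁ / sin φ₂ = 24.0 × sin 54° / sin 66°
V₂ = 24.0 × 0.8090/0.9135 = 21 m s⁻¹

21 m s⁻¹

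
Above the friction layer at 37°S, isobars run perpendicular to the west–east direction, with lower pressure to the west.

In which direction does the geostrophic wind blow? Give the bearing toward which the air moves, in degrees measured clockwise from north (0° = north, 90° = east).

180°

The pressure-gradient force points toward the west (bearing 270°).
Geostrophic balance: in the Southern Hemisphere the Coriolis force deflects motion to the left, so the geostrophic wind blows 90° to the left of the pressure-gradient force (low pressure on the right).
Rotating 270° by 90° counterclockwise gives 180° — the wind blows toward the south.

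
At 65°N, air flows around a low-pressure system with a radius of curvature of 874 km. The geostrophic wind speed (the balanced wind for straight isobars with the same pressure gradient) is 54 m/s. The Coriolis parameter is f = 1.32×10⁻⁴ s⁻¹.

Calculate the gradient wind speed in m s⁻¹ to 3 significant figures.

40.1 m s⁻¹

Around a low, centrifugal force acts outward with Coriolis, so pressure-gradient force balances both:
(1/ρ)|∂P/∂n| = fV + V²/R  →  V² + fR·V − fR·V_g = 0
With fR = 1.32×10⁻⁴ × 874×10³ m = 115 m/s:
V = [−fR + √((fR)² + 4 fR V_g)]/2 = [−115 + √(115² + 4×115×54)]/2 = 40.1 m/s
Subgeostrophic (V < V_g = 54 m/s), as expected around a low.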